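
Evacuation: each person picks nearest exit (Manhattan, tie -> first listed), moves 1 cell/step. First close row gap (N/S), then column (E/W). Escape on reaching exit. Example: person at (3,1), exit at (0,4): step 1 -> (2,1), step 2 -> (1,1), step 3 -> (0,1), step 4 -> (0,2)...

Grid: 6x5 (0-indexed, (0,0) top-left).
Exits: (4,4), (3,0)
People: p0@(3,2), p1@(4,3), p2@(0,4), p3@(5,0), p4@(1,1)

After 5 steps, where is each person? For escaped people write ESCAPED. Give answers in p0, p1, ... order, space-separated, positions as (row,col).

Step 1: p0:(3,2)->(3,1) | p1:(4,3)->(4,4)->EXIT | p2:(0,4)->(1,4) | p3:(5,0)->(4,0) | p4:(1,1)->(2,1)
Step 2: p0:(3,1)->(3,0)->EXIT | p1:escaped | p2:(1,4)->(2,4) | p3:(4,0)->(3,0)->EXIT | p4:(2,1)->(3,1)
Step 3: p0:escaped | p1:escaped | p2:(2,4)->(3,4) | p3:escaped | p4:(3,1)->(3,0)->EXIT
Step 4: p0:escaped | p1:escaped | p2:(3,4)->(4,4)->EXIT | p3:escaped | p4:escaped

ESCAPED ESCAPED ESCAPED ESCAPED ESCAPED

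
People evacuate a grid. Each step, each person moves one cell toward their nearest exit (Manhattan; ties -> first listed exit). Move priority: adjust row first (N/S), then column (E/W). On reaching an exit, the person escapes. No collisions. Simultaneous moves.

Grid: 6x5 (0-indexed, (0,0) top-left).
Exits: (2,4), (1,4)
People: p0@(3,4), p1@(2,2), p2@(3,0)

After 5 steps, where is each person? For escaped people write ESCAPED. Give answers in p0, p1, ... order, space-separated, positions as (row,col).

Step 1: p0:(3,4)->(2,4)->EXIT | p1:(2,2)->(2,3) | p2:(3,0)->(2,0)
Step 2: p0:escaped | p1:(2,3)->(2,4)->EXIT | p2:(2,0)->(2,1)
Step 3: p0:escaped | p1:escaped | p2:(2,1)->(2,2)
Step 4: p0:escaped | p1:escaped | p2:(2,2)->(2,3)
Step 5: p0:escaped | p1:escaped | p2:(2,3)->(2,4)->EXIT

ESCAPED ESCAPED ESCAPED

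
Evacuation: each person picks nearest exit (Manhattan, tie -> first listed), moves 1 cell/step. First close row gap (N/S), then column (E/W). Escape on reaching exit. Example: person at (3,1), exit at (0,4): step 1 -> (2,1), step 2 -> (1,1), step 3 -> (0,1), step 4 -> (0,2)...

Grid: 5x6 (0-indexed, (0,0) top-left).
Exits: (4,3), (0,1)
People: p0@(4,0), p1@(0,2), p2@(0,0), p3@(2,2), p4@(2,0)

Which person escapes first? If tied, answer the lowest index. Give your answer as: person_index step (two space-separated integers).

Answer: 1 1

Derivation:
Step 1: p0:(4,0)->(4,1) | p1:(0,2)->(0,1)->EXIT | p2:(0,0)->(0,1)->EXIT | p3:(2,2)->(3,2) | p4:(2,0)->(1,0)
Step 2: p0:(4,1)->(4,2) | p1:escaped | p2:escaped | p3:(3,2)->(4,2) | p4:(1,0)->(0,0)
Step 3: p0:(4,2)->(4,3)->EXIT | p1:escaped | p2:escaped | p3:(4,2)->(4,3)->EXIT | p4:(0,0)->(0,1)->EXIT
Exit steps: [3, 1, 1, 3, 3]
First to escape: p1 at step 1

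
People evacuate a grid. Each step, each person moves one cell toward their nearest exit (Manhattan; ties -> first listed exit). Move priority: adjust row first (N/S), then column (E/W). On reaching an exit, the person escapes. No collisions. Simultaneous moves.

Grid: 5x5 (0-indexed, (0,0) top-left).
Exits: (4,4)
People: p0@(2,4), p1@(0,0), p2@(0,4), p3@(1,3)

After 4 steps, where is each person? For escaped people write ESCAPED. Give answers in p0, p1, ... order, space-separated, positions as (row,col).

Step 1: p0:(2,4)->(3,4) | p1:(0,0)->(1,0) | p2:(0,4)->(1,4) | p3:(1,3)->(2,3)
Step 2: p0:(3,4)->(4,4)->EXIT | p1:(1,0)->(2,0) | p2:(1,4)->(2,4) | p3:(2,3)->(3,3)
Step 3: p0:escaped | p1:(2,0)->(3,0) | p2:(2,4)->(3,4) | p3:(3,3)->(4,3)
Step 4: p0:escaped | p1:(3,0)->(4,0) | p2:(3,4)->(4,4)->EXIT | p3:(4,3)->(4,4)->EXIT

ESCAPED (4,0) ESCAPED ESCAPED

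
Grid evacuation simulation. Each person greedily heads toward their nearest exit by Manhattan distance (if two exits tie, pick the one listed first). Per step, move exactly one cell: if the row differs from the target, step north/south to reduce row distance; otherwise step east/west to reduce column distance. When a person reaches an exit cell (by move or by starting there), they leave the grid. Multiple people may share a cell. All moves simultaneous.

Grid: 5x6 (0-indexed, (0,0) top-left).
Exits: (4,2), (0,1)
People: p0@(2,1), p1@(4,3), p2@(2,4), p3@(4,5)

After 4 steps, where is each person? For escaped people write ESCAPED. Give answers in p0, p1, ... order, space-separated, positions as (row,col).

Step 1: p0:(2,1)->(1,1) | p1:(4,3)->(4,2)->EXIT | p2:(2,4)->(3,4) | p3:(4,5)->(4,4)
Step 2: p0:(1,1)->(0,1)->EXIT | p1:escaped | p2:(3,4)->(4,4) | p3:(4,4)->(4,3)
Step 3: p0:escaped | p1:escaped | p2:(4,4)->(4,3) | p3:(4,3)->(4,2)->EXIT
Step 4: p0:escaped | p1:escaped | p2:(4,3)->(4,2)->EXIT | p3:escaped

ESCAPED ESCAPED ESCAPED ESCAPED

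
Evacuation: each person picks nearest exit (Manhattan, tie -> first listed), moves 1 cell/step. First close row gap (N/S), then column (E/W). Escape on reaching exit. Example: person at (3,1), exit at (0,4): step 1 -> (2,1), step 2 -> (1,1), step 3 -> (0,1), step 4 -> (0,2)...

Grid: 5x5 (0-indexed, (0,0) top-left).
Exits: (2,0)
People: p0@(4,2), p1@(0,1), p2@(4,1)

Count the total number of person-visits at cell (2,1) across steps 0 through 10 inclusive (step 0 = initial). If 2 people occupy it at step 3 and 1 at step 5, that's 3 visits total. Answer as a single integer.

Answer: 3

Derivation:
Step 0: p0@(4,2) p1@(0,1) p2@(4,1) -> at (2,1): 0 [-], cum=0
Step 1: p0@(3,2) p1@(1,1) p2@(3,1) -> at (2,1): 0 [-], cum=0
Step 2: p0@(2,2) p1@(2,1) p2@(2,1) -> at (2,1): 2 [p1,p2], cum=2
Step 3: p0@(2,1) p1@ESC p2@ESC -> at (2,1): 1 [p0], cum=3
Step 4: p0@ESC p1@ESC p2@ESC -> at (2,1): 0 [-], cum=3
Total visits = 3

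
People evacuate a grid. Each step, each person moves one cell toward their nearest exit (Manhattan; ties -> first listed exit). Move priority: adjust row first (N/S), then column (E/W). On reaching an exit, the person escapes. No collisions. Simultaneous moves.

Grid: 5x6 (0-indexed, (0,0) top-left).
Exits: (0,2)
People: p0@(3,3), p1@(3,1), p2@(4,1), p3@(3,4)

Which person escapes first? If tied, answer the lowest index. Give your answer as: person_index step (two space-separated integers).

Answer: 0 4

Derivation:
Step 1: p0:(3,3)->(2,3) | p1:(3,1)->(2,1) | p2:(4,1)->(3,1) | p3:(3,4)->(2,4)
Step 2: p0:(2,3)->(1,3) | p1:(2,1)->(1,1) | p2:(3,1)->(2,1) | p3:(2,4)->(1,4)
Step 3: p0:(1,3)->(0,3) | p1:(1,1)->(0,1) | p2:(2,1)->(1,1) | p3:(1,4)->(0,4)
Step 4: p0:(0,3)->(0,2)->EXIT | p1:(0,1)->(0,2)->EXIT | p2:(1,1)->(0,1) | p3:(0,4)->(0,3)
Step 5: p0:escaped | p1:escaped | p2:(0,1)->(0,2)->EXIT | p3:(0,3)->(0,2)->EXIT
Exit steps: [4, 4, 5, 5]
First to escape: p0 at step 4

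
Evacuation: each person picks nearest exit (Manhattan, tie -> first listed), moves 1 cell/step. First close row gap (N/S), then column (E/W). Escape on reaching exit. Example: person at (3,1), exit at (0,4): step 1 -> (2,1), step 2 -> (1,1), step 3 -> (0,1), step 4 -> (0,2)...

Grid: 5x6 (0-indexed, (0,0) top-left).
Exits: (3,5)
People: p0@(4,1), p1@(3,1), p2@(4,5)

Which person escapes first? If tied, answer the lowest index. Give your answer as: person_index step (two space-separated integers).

Step 1: p0:(4,1)->(3,1) | p1:(3,1)->(3,2) | p2:(4,5)->(3,5)->EXIT
Step 2: p0:(3,1)->(3,2) | p1:(3,2)->(3,3) | p2:escaped
Step 3: p0:(3,2)->(3,3) | p1:(3,3)->(3,4) | p2:escaped
Step 4: p0:(3,3)->(3,4) | p1:(3,4)->(3,5)->EXIT | p2:escaped
Step 5: p0:(3,4)->(3,5)->EXIT | p1:escaped | p2:escaped
Exit steps: [5, 4, 1]
First to escape: p2 at step 1

Answer: 2 1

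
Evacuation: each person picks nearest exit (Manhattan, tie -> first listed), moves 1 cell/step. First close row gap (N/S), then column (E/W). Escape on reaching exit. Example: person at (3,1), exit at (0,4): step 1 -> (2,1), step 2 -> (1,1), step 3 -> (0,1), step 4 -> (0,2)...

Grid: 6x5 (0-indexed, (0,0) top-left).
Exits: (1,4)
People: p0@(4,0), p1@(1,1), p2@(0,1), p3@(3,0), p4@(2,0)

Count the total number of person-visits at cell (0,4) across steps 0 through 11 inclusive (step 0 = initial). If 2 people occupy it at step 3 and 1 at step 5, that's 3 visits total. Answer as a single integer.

Step 0: p0@(4,0) p1@(1,1) p2@(0,1) p3@(3,0) p4@(2,0) -> at (0,4): 0 [-], cum=0
Step 1: p0@(3,0) p1@(1,2) p2@(1,1) p3@(2,0) p4@(1,0) -> at (0,4): 0 [-], cum=0
Step 2: p0@(2,0) p1@(1,3) p2@(1,2) p3@(1,0) p4@(1,1) -> at (0,4): 0 [-], cum=0
Step 3: p0@(1,0) p1@ESC p2@(1,3) p3@(1,1) p4@(1,2) -> at (0,4): 0 [-], cum=0
Step 4: p0@(1,1) p1@ESC p2@ESC p3@(1,2) p4@(1,3) -> at (0,4): 0 [-], cum=0
Step 5: p0@(1,2) p1@ESC p2@ESC p3@(1,3) p4@ESC -> at (0,4): 0 [-], cum=0
Step 6: p0@(1,3) p1@ESC p2@ESC p3@ESC p4@ESC -> at (0,4): 0 [-], cum=0
Step 7: p0@ESC p1@ESC p2@ESC p3@ESC p4@ESC -> at (0,4): 0 [-], cum=0
Total visits = 0

Answer: 0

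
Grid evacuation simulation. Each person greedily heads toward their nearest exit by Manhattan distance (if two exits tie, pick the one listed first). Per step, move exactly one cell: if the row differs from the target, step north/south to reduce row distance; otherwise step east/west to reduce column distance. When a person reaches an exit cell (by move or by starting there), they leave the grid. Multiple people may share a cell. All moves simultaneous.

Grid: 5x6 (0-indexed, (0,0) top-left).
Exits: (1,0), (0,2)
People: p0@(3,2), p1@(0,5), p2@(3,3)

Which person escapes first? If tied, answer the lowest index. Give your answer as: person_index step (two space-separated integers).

Answer: 0 3

Derivation:
Step 1: p0:(3,2)->(2,2) | p1:(0,5)->(0,4) | p2:(3,3)->(2,3)
Step 2: p0:(2,2)->(1,2) | p1:(0,4)->(0,3) | p2:(2,3)->(1,3)
Step 3: p0:(1,2)->(0,2)->EXIT | p1:(0,3)->(0,2)->EXIT | p2:(1,3)->(0,3)
Step 4: p0:escaped | p1:escaped | p2:(0,3)->(0,2)->EXIT
Exit steps: [3, 3, 4]
First to escape: p0 at step 3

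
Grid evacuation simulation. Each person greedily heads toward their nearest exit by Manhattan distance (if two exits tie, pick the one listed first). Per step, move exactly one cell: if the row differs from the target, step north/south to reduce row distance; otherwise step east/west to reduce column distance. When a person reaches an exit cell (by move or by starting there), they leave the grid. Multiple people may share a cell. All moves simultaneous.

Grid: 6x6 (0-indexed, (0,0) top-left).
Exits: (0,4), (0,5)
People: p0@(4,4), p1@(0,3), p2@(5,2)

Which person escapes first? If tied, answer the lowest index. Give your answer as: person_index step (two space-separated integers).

Answer: 1 1

Derivation:
Step 1: p0:(4,4)->(3,4) | p1:(0,3)->(0,4)->EXIT | p2:(5,2)->(4,2)
Step 2: p0:(3,4)->(2,4) | p1:escaped | p2:(4,2)->(3,2)
Step 3: p0:(2,4)->(1,4) | p1:escaped | p2:(3,2)->(2,2)
Step 4: p0:(1,4)->(0,4)->EXIT | p1:escaped | p2:(2,2)->(1,2)
Step 5: p0:escaped | p1:escaped | p2:(1,2)->(0,2)
Step 6: p0:escaped | p1:escaped | p2:(0,2)->(0,3)
Step 7: p0:escaped | p1:escaped | p2:(0,3)->(0,4)->EXIT
Exit steps: [4, 1, 7]
First to escape: p1 at step 1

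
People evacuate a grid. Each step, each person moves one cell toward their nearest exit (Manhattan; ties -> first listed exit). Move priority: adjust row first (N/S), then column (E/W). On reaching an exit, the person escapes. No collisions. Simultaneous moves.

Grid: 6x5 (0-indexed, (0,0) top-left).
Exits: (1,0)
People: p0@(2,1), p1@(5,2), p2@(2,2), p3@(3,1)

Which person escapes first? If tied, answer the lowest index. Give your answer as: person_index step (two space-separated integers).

Step 1: p0:(2,1)->(1,1) | p1:(5,2)->(4,2) | p2:(2,2)->(1,2) | p3:(3,1)->(2,1)
Step 2: p0:(1,1)->(1,0)->EXIT | p1:(4,2)->(3,2) | p2:(1,2)->(1,1) | p3:(2,1)->(1,1)
Step 3: p0:escaped | p1:(3,2)->(2,2) | p2:(1,1)->(1,0)->EXIT | p3:(1,1)->(1,0)->EXIT
Step 4: p0:escaped | p1:(2,2)->(1,2) | p2:escaped | p3:escaped
Step 5: p0:escaped | p1:(1,2)->(1,1) | p2:escaped | p3:escaped
Step 6: p0:escaped | p1:(1,1)->(1,0)->EXIT | p2:escaped | p3:escaped
Exit steps: [2, 6, 3, 3]
First to escape: p0 at step 2

Answer: 0 2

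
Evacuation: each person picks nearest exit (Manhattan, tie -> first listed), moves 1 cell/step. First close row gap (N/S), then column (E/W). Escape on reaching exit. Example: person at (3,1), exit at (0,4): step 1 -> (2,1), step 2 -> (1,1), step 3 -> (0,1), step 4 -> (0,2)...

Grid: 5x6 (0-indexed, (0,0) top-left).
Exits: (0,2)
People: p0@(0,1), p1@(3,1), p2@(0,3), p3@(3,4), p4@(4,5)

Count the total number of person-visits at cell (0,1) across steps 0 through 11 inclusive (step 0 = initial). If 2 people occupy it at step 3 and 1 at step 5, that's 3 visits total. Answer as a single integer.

Answer: 2

Derivation:
Step 0: p0@(0,1) p1@(3,1) p2@(0,3) p3@(3,4) p4@(4,5) -> at (0,1): 1 [p0], cum=1
Step 1: p0@ESC p1@(2,1) p2@ESC p3@(2,4) p4@(3,5) -> at (0,1): 0 [-], cum=1
Step 2: p0@ESC p1@(1,1) p2@ESC p3@(1,4) p4@(2,5) -> at (0,1): 0 [-], cum=1
Step 3: p0@ESC p1@(0,1) p2@ESC p3@(0,4) p4@(1,5) -> at (0,1): 1 [p1], cum=2
Step 4: p0@ESC p1@ESC p2@ESC p3@(0,3) p4@(0,5) -> at (0,1): 0 [-], cum=2
Step 5: p0@ESC p1@ESC p2@ESC p3@ESC p4@(0,4) -> at (0,1): 0 [-], cum=2
Step 6: p0@ESC p1@ESC p2@ESC p3@ESC p4@(0,3) -> at (0,1): 0 [-], cum=2
Step 7: p0@ESC p1@ESC p2@ESC p3@ESC p4@ESC -> at (0,1): 0 [-], cum=2
Total visits = 2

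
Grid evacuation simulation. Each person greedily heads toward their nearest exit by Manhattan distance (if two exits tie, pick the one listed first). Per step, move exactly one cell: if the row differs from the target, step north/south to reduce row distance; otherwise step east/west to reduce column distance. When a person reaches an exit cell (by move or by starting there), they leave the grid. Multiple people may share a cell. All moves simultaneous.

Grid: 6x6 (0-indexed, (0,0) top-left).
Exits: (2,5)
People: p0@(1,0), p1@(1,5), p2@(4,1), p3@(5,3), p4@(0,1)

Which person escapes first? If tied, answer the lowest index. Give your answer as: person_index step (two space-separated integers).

Step 1: p0:(1,0)->(2,0) | p1:(1,5)->(2,5)->EXIT | p2:(4,1)->(3,1) | p3:(5,3)->(4,3) | p4:(0,1)->(1,1)
Step 2: p0:(2,0)->(2,1) | p1:escaped | p2:(3,1)->(2,1) | p3:(4,3)->(3,3) | p4:(1,1)->(2,1)
Step 3: p0:(2,1)->(2,2) | p1:escaped | p2:(2,1)->(2,2) | p3:(3,3)->(2,3) | p4:(2,1)->(2,2)
Step 4: p0:(2,2)->(2,3) | p1:escaped | p2:(2,2)->(2,3) | p3:(2,3)->(2,4) | p4:(2,2)->(2,3)
Step 5: p0:(2,3)->(2,4) | p1:escaped | p2:(2,3)->(2,4) | p3:(2,4)->(2,5)->EXIT | p4:(2,3)->(2,4)
Step 6: p0:(2,4)->(2,5)->EXIT | p1:escaped | p2:(2,4)->(2,5)->EXIT | p3:escaped | p4:(2,4)->(2,5)->EXIT
Exit steps: [6, 1, 6, 5, 6]
First to escape: p1 at step 1

Answer: 1 1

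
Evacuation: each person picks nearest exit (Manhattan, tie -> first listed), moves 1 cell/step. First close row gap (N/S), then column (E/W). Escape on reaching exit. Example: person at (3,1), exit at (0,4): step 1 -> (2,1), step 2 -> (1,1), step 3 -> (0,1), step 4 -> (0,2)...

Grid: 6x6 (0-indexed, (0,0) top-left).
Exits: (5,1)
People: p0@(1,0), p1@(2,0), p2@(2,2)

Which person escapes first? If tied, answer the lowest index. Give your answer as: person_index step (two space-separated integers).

Step 1: p0:(1,0)->(2,0) | p1:(2,0)->(3,0) | p2:(2,2)->(3,2)
Step 2: p0:(2,0)->(3,0) | p1:(3,0)->(4,0) | p2:(3,2)->(4,2)
Step 3: p0:(3,0)->(4,0) | p1:(4,0)->(5,0) | p2:(4,2)->(5,2)
Step 4: p0:(4,0)->(5,0) | p1:(5,0)->(5,1)->EXIT | p2:(5,2)->(5,1)->EXIT
Step 5: p0:(5,0)->(5,1)->EXIT | p1:escaped | p2:escaped
Exit steps: [5, 4, 4]
First to escape: p1 at step 4

Answer: 1 4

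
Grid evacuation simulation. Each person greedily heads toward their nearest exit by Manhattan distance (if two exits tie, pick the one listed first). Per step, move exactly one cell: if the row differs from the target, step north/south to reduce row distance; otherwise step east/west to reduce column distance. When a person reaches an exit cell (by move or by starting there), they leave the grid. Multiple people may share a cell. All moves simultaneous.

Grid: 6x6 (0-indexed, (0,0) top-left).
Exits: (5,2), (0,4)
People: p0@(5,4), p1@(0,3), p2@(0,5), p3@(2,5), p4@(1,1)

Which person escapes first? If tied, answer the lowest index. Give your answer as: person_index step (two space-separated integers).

Step 1: p0:(5,4)->(5,3) | p1:(0,3)->(0,4)->EXIT | p2:(0,5)->(0,4)->EXIT | p3:(2,5)->(1,5) | p4:(1,1)->(0,1)
Step 2: p0:(5,3)->(5,2)->EXIT | p1:escaped | p2:escaped | p3:(1,5)->(0,5) | p4:(0,1)->(0,2)
Step 3: p0:escaped | p1:escaped | p2:escaped | p3:(0,5)->(0,4)->EXIT | p4:(0,2)->(0,3)
Step 4: p0:escaped | p1:escaped | p2:escaped | p3:escaped | p4:(0,3)->(0,4)->EXIT
Exit steps: [2, 1, 1, 3, 4]
First to escape: p1 at step 1

Answer: 1 1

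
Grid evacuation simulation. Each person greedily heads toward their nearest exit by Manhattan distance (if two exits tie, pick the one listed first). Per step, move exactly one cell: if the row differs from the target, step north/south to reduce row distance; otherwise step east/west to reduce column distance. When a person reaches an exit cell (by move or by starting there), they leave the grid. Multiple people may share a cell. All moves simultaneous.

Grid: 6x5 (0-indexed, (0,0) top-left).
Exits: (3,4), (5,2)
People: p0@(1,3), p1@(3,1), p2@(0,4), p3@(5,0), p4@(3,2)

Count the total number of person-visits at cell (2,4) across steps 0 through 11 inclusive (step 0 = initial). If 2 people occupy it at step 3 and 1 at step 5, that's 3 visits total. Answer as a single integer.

Answer: 1

Derivation:
Step 0: p0@(1,3) p1@(3,1) p2@(0,4) p3@(5,0) p4@(3,2) -> at (2,4): 0 [-], cum=0
Step 1: p0@(2,3) p1@(3,2) p2@(1,4) p3@(5,1) p4@(3,3) -> at (2,4): 0 [-], cum=0
Step 2: p0@(3,3) p1@(3,3) p2@(2,4) p3@ESC p4@ESC -> at (2,4): 1 [p2], cum=1
Step 3: p0@ESC p1@ESC p2@ESC p3@ESC p4@ESC -> at (2,4): 0 [-], cum=1
Total visits = 1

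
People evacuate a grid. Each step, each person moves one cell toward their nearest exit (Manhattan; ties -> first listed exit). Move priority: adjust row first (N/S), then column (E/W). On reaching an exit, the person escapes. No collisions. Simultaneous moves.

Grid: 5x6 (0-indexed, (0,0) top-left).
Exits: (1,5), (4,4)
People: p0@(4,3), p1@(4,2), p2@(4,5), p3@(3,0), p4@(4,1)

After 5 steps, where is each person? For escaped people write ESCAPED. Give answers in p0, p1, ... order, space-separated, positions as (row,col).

Step 1: p0:(4,3)->(4,4)->EXIT | p1:(4,2)->(4,3) | p2:(4,5)->(4,4)->EXIT | p3:(3,0)->(4,0) | p4:(4,1)->(4,2)
Step 2: p0:escaped | p1:(4,3)->(4,4)->EXIT | p2:escaped | p3:(4,0)->(4,1) | p4:(4,2)->(4,3)
Step 3: p0:escaped | p1:escaped | p2:escaped | p3:(4,1)->(4,2) | p4:(4,3)->(4,4)->EXIT
Step 4: p0:escaped | p1:escaped | p2:escaped | p3:(4,2)->(4,3) | p4:escaped
Step 5: p0:escaped | p1:escaped | p2:escaped | p3:(4,3)->(4,4)->EXIT | p4:escaped

ESCAPED ESCAPED ESCAPED ESCAPED ESCAPED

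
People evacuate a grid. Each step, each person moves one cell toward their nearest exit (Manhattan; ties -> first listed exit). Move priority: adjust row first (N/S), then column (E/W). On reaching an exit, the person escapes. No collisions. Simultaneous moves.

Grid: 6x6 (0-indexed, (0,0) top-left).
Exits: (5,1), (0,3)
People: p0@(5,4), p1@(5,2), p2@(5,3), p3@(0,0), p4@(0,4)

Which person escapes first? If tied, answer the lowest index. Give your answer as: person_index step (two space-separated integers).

Answer: 1 1

Derivation:
Step 1: p0:(5,4)->(5,3) | p1:(5,2)->(5,1)->EXIT | p2:(5,3)->(5,2) | p3:(0,0)->(0,1) | p4:(0,4)->(0,3)->EXIT
Step 2: p0:(5,3)->(5,2) | p1:escaped | p2:(5,2)->(5,1)->EXIT | p3:(0,1)->(0,2) | p4:escaped
Step 3: p0:(5,2)->(5,1)->EXIT | p1:escaped | p2:escaped | p3:(0,2)->(0,3)->EXIT | p4:escaped
Exit steps: [3, 1, 2, 3, 1]
First to escape: p1 at step 1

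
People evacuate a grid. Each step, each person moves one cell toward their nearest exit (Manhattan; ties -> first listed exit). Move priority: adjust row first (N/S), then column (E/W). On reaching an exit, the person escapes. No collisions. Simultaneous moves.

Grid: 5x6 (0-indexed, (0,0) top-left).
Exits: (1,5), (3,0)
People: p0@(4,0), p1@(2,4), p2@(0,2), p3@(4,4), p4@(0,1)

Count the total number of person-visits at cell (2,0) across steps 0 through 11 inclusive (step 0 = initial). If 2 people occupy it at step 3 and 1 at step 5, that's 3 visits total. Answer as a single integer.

Step 0: p0@(4,0) p1@(2,4) p2@(0,2) p3@(4,4) p4@(0,1) -> at (2,0): 0 [-], cum=0
Step 1: p0@ESC p1@(1,4) p2@(1,2) p3@(3,4) p4@(1,1) -> at (2,0): 0 [-], cum=0
Step 2: p0@ESC p1@ESC p2@(1,3) p3@(2,4) p4@(2,1) -> at (2,0): 0 [-], cum=0
Step 3: p0@ESC p1@ESC p2@(1,4) p3@(1,4) p4@(3,1) -> at (2,0): 0 [-], cum=0
Step 4: p0@ESC p1@ESC p2@ESC p3@ESC p4@ESC -> at (2,0): 0 [-], cum=0
Total visits = 0

Answer: 0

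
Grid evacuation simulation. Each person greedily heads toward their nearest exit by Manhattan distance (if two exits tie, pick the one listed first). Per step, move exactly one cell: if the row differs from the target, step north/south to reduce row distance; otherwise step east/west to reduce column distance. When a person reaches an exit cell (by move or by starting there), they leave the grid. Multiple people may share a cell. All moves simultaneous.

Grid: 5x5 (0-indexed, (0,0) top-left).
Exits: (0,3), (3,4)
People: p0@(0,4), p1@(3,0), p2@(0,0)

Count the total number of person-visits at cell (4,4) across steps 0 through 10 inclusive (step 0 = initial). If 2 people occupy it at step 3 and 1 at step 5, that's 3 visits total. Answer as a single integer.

Step 0: p0@(0,4) p1@(3,0) p2@(0,0) -> at (4,4): 0 [-], cum=0
Step 1: p0@ESC p1@(3,1) p2@(0,1) -> at (4,4): 0 [-], cum=0
Step 2: p0@ESC p1@(3,2) p2@(0,2) -> at (4,4): 0 [-], cum=0
Step 3: p0@ESC p1@(3,3) p2@ESC -> at (4,4): 0 [-], cum=0
Step 4: p0@ESC p1@ESC p2@ESC -> at (4,4): 0 [-], cum=0
Total visits = 0

Answer: 0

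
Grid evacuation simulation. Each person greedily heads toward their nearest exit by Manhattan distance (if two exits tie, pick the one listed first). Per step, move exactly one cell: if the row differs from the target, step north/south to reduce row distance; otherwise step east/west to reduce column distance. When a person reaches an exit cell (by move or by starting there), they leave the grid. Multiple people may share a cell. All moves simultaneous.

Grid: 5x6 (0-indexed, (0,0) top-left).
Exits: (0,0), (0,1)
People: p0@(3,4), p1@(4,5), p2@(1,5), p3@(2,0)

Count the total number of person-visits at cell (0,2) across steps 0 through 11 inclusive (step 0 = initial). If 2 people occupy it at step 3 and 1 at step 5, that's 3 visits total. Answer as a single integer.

Step 0: p0@(3,4) p1@(4,5) p2@(1,5) p3@(2,0) -> at (0,2): 0 [-], cum=0
Step 1: p0@(2,4) p1@(3,5) p2@(0,5) p3@(1,0) -> at (0,2): 0 [-], cum=0
Step 2: p0@(1,4) p1@(2,5) p2@(0,4) p3@ESC -> at (0,2): 0 [-], cum=0
Step 3: p0@(0,4) p1@(1,5) p2@(0,3) p3@ESC -> at (0,2): 0 [-], cum=0
Step 4: p0@(0,3) p1@(0,5) p2@(0,2) p3@ESC -> at (0,2): 1 [p2], cum=1
Step 5: p0@(0,2) p1@(0,4) p2@ESC p3@ESC -> at (0,2): 1 [p0], cum=2
Step 6: p0@ESC p1@(0,3) p2@ESC p3@ESC -> at (0,2): 0 [-], cum=2
Step 7: p0@ESC p1@(0,2) p2@ESC p3@ESC -> at (0,2): 1 [p1], cum=3
Step 8: p0@ESC p1@ESC p2@ESC p3@ESC -> at (0,2): 0 [-], cum=3
Total visits = 3

Answer: 3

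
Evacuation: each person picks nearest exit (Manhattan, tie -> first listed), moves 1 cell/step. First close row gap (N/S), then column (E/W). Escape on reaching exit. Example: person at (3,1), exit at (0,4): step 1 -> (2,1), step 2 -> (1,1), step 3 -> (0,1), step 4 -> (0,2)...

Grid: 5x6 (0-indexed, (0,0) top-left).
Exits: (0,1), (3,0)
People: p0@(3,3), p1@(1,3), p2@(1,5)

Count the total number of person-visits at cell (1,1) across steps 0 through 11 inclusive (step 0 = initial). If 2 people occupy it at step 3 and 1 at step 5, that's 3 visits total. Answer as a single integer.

Step 0: p0@(3,3) p1@(1,3) p2@(1,5) -> at (1,1): 0 [-], cum=0
Step 1: p0@(3,2) p1@(0,3) p2@(0,5) -> at (1,1): 0 [-], cum=0
Step 2: p0@(3,1) p1@(0,2) p2@(0,4) -> at (1,1): 0 [-], cum=0
Step 3: p0@ESC p1@ESC p2@(0,3) -> at (1,1): 0 [-], cum=0
Step 4: p0@ESC p1@ESC p2@(0,2) -> at (1,1): 0 [-], cum=0
Step 5: p0@ESC p1@ESC p2@ESC -> at (1,1): 0 [-], cum=0
Total visits = 0

Answer: 0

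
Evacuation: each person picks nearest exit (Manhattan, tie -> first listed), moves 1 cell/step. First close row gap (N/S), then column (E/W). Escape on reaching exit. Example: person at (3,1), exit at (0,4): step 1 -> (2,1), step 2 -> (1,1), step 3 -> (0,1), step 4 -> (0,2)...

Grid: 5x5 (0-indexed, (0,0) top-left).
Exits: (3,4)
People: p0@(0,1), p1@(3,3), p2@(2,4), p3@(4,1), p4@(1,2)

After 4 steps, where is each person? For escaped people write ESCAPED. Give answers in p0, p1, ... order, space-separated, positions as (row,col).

Step 1: p0:(0,1)->(1,1) | p1:(3,3)->(3,4)->EXIT | p2:(2,4)->(3,4)->EXIT | p3:(4,1)->(3,1) | p4:(1,2)->(2,2)
Step 2: p0:(1,1)->(2,1) | p1:escaped | p2:escaped | p3:(3,1)->(3,2) | p4:(2,2)->(3,2)
Step 3: p0:(2,1)->(3,1) | p1:escaped | p2:escaped | p3:(3,2)->(3,3) | p4:(3,2)->(3,3)
Step 4: p0:(3,1)->(3,2) | p1:escaped | p2:escaped | p3:(3,3)->(3,4)->EXIT | p4:(3,3)->(3,4)->EXIT

(3,2) ESCAPED ESCAPED ESCAPED ESCAPED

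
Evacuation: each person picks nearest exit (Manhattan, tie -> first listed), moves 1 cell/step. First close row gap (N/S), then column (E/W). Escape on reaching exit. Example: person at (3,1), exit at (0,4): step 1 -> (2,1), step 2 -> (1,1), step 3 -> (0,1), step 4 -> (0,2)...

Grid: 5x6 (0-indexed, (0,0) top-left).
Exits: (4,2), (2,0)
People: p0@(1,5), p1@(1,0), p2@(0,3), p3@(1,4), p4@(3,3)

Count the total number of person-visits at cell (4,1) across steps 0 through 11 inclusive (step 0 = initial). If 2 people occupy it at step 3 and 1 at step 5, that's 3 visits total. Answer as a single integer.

Answer: 0

Derivation:
Step 0: p0@(1,5) p1@(1,0) p2@(0,3) p3@(1,4) p4@(3,3) -> at (4,1): 0 [-], cum=0
Step 1: p0@(2,5) p1@ESC p2@(1,3) p3@(2,4) p4@(4,3) -> at (4,1): 0 [-], cum=0
Step 2: p0@(3,5) p1@ESC p2@(2,3) p3@(3,4) p4@ESC -> at (4,1): 0 [-], cum=0
Step 3: p0@(4,5) p1@ESC p2@(3,3) p3@(4,4) p4@ESC -> at (4,1): 0 [-], cum=0
Step 4: p0@(4,4) p1@ESC p2@(4,3) p3@(4,3) p4@ESC -> at (4,1): 0 [-], cum=0
Step 5: p0@(4,3) p1@ESC p2@ESC p3@ESC p4@ESC -> at (4,1): 0 [-], cum=0
Step 6: p0@ESC p1@ESC p2@ESC p3@ESC p4@ESC -> at (4,1): 0 [-], cum=0
Total visits = 0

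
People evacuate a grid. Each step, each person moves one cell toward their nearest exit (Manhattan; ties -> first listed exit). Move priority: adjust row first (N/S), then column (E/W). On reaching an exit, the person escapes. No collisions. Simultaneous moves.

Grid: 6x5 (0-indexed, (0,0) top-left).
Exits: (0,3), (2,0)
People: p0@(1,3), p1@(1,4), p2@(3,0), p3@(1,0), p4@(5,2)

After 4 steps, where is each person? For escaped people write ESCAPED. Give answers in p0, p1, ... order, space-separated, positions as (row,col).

Step 1: p0:(1,3)->(0,3)->EXIT | p1:(1,4)->(0,4) | p2:(3,0)->(2,0)->EXIT | p3:(1,0)->(2,0)->EXIT | p4:(5,2)->(4,2)
Step 2: p0:escaped | p1:(0,4)->(0,3)->EXIT | p2:escaped | p3:escaped | p4:(4,2)->(3,2)
Step 3: p0:escaped | p1:escaped | p2:escaped | p3:escaped | p4:(3,2)->(2,2)
Step 4: p0:escaped | p1:escaped | p2:escaped | p3:escaped | p4:(2,2)->(2,1)

ESCAPED ESCAPED ESCAPED ESCAPED (2,1)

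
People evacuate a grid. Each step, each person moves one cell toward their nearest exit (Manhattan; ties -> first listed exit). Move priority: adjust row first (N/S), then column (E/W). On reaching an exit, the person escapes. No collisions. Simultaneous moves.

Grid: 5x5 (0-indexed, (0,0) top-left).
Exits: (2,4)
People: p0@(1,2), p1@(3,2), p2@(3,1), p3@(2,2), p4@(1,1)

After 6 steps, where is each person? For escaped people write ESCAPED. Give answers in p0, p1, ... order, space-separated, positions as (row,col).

Step 1: p0:(1,2)->(2,2) | p1:(3,2)->(2,2) | p2:(3,1)->(2,1) | p3:(2,2)->(2,3) | p4:(1,1)->(2,1)
Step 2: p0:(2,2)->(2,3) | p1:(2,2)->(2,3) | p2:(2,1)->(2,2) | p3:(2,3)->(2,4)->EXIT | p4:(2,1)->(2,2)
Step 3: p0:(2,3)->(2,4)->EXIT | p1:(2,3)->(2,4)->EXIT | p2:(2,2)->(2,3) | p3:escaped | p4:(2,2)->(2,3)
Step 4: p0:escaped | p1:escaped | p2:(2,3)->(2,4)->EXIT | p3:escaped | p4:(2,3)->(2,4)->EXIT

ESCAPED ESCAPED ESCAPED ESCAPED ESCAPED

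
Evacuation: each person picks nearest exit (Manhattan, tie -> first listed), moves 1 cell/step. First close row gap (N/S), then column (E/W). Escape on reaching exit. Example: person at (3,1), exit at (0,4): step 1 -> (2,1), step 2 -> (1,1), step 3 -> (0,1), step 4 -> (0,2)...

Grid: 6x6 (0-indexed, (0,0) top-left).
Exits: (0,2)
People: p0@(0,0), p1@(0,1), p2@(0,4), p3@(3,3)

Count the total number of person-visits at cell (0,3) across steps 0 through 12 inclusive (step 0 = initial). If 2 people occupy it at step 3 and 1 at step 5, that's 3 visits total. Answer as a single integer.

Answer: 2

Derivation:
Step 0: p0@(0,0) p1@(0,1) p2@(0,4) p3@(3,3) -> at (0,3): 0 [-], cum=0
Step 1: p0@(0,1) p1@ESC p2@(0,3) p3@(2,3) -> at (0,3): 1 [p2], cum=1
Step 2: p0@ESC p1@ESC p2@ESC p3@(1,3) -> at (0,3): 0 [-], cum=1
Step 3: p0@ESC p1@ESC p2@ESC p3@(0,3) -> at (0,3): 1 [p3], cum=2
Step 4: p0@ESC p1@ESC p2@ESC p3@ESC -> at (0,3): 0 [-], cum=2
Total visits = 2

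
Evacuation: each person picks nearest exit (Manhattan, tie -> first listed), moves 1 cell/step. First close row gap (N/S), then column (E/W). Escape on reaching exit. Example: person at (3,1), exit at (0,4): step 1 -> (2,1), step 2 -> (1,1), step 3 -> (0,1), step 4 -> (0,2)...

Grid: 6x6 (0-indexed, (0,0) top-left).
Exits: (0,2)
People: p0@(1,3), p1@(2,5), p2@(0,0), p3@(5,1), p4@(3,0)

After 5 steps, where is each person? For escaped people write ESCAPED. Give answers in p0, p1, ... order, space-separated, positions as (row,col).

Step 1: p0:(1,3)->(0,3) | p1:(2,5)->(1,5) | p2:(0,0)->(0,1) | p3:(5,1)->(4,1) | p4:(3,0)->(2,0)
Step 2: p0:(0,3)->(0,2)->EXIT | p1:(1,5)->(0,5) | p2:(0,1)->(0,2)->EXIT | p3:(4,1)->(3,1) | p4:(2,0)->(1,0)
Step 3: p0:escaped | p1:(0,5)->(0,4) | p2:escaped | p3:(3,1)->(2,1) | p4:(1,0)->(0,0)
Step 4: p0:escaped | p1:(0,4)->(0,3) | p2:escaped | p3:(2,1)->(1,1) | p4:(0,0)->(0,1)
Step 5: p0:escaped | p1:(0,3)->(0,2)->EXIT | p2:escaped | p3:(1,1)->(0,1) | p4:(0,1)->(0,2)->EXIT

ESCAPED ESCAPED ESCAPED (0,1) ESCAPED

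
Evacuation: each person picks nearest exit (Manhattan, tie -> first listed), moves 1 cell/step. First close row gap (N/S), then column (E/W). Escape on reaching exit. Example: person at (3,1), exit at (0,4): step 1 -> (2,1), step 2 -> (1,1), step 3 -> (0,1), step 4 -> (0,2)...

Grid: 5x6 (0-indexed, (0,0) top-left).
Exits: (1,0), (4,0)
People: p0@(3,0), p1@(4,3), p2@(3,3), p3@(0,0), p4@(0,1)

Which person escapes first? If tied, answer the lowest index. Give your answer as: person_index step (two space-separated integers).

Answer: 0 1

Derivation:
Step 1: p0:(3,0)->(4,0)->EXIT | p1:(4,3)->(4,2) | p2:(3,3)->(4,3) | p3:(0,0)->(1,0)->EXIT | p4:(0,1)->(1,1)
Step 2: p0:escaped | p1:(4,2)->(4,1) | p2:(4,3)->(4,2) | p3:escaped | p4:(1,1)->(1,0)->EXIT
Step 3: p0:escaped | p1:(4,1)->(4,0)->EXIT | p2:(4,2)->(4,1) | p3:escaped | p4:escaped
Step 4: p0:escaped | p1:escaped | p2:(4,1)->(4,0)->EXIT | p3:escaped | p4:escaped
Exit steps: [1, 3, 4, 1, 2]
First to escape: p0 at step 1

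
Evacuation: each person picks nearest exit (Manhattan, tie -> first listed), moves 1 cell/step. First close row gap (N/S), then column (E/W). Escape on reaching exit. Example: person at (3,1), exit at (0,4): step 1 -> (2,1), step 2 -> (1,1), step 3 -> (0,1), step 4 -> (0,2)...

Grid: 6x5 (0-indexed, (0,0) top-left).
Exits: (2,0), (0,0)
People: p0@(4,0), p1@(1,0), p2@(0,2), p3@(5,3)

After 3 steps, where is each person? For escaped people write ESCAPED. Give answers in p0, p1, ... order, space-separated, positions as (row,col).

Step 1: p0:(4,0)->(3,0) | p1:(1,0)->(2,0)->EXIT | p2:(0,2)->(0,1) | p3:(5,3)->(4,3)
Step 2: p0:(3,0)->(2,0)->EXIT | p1:escaped | p2:(0,1)->(0,0)->EXIT | p3:(4,3)->(3,3)
Step 3: p0:escaped | p1:escaped | p2:escaped | p3:(3,3)->(2,3)

ESCAPED ESCAPED ESCAPED (2,3)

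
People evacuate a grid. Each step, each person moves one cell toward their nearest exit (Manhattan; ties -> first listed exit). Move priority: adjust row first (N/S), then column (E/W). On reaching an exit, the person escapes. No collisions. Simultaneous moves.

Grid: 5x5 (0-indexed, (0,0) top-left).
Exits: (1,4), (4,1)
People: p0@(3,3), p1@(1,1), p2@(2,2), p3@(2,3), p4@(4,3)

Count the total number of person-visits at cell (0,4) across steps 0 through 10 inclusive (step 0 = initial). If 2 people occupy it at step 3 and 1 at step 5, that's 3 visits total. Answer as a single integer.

Step 0: p0@(3,3) p1@(1,1) p2@(2,2) p3@(2,3) p4@(4,3) -> at (0,4): 0 [-], cum=0
Step 1: p0@(2,3) p1@(1,2) p2@(1,2) p3@(1,3) p4@(4,2) -> at (0,4): 0 [-], cum=0
Step 2: p0@(1,3) p1@(1,3) p2@(1,3) p3@ESC p4@ESC -> at (0,4): 0 [-], cum=0
Step 3: p0@ESC p1@ESC p2@ESC p3@ESC p4@ESC -> at (0,4): 0 [-], cum=0
Total visits = 0

Answer: 0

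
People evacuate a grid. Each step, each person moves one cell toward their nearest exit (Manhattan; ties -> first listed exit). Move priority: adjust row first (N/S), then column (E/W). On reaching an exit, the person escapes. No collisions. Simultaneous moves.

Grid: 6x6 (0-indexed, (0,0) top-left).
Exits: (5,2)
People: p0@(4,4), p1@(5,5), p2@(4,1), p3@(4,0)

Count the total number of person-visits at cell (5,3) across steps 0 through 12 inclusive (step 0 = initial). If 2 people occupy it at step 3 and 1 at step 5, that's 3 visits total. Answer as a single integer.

Answer: 2

Derivation:
Step 0: p0@(4,4) p1@(5,5) p2@(4,1) p3@(4,0) -> at (5,3): 0 [-], cum=0
Step 1: p0@(5,4) p1@(5,4) p2@(5,1) p3@(5,0) -> at (5,3): 0 [-], cum=0
Step 2: p0@(5,3) p1@(5,3) p2@ESC p3@(5,1) -> at (5,3): 2 [p0,p1], cum=2
Step 3: p0@ESC p1@ESC p2@ESC p3@ESC -> at (5,3): 0 [-], cum=2
Total visits = 2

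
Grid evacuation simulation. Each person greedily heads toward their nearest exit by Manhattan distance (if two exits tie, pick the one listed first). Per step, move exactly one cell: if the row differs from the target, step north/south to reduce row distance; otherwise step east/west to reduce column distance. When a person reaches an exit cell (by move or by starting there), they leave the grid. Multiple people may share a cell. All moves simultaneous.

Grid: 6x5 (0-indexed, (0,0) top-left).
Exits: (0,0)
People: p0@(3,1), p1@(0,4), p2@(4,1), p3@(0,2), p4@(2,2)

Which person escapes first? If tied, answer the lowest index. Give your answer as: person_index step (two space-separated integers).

Answer: 3 2

Derivation:
Step 1: p0:(3,1)->(2,1) | p1:(0,4)->(0,3) | p2:(4,1)->(3,1) | p3:(0,2)->(0,1) | p4:(2,2)->(1,2)
Step 2: p0:(2,1)->(1,1) | p1:(0,3)->(0,2) | p2:(3,1)->(2,1) | p3:(0,1)->(0,0)->EXIT | p4:(1,2)->(0,2)
Step 3: p0:(1,1)->(0,1) | p1:(0,2)->(0,1) | p2:(2,1)->(1,1) | p3:escaped | p4:(0,2)->(0,1)
Step 4: p0:(0,1)->(0,0)->EXIT | p1:(0,1)->(0,0)->EXIT | p2:(1,1)->(0,1) | p3:escaped | p4:(0,1)->(0,0)->EXIT
Step 5: p0:escaped | p1:escaped | p2:(0,1)->(0,0)->EXIT | p3:escaped | p4:escaped
Exit steps: [4, 4, 5, 2, 4]
First to escape: p3 at step 2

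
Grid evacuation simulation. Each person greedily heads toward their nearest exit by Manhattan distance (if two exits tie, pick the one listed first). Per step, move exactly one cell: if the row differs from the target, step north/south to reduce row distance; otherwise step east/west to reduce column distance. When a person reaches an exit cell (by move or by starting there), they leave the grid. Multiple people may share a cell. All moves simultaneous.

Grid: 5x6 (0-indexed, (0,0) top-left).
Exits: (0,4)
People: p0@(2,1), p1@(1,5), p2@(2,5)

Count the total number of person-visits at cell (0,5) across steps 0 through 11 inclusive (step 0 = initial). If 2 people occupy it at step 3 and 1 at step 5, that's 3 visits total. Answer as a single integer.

Answer: 2

Derivation:
Step 0: p0@(2,1) p1@(1,5) p2@(2,5) -> at (0,5): 0 [-], cum=0
Step 1: p0@(1,1) p1@(0,5) p2@(1,5) -> at (0,5): 1 [p1], cum=1
Step 2: p0@(0,1) p1@ESC p2@(0,5) -> at (0,5): 1 [p2], cum=2
Step 3: p0@(0,2) p1@ESC p2@ESC -> at (0,5): 0 [-], cum=2
Step 4: p0@(0,3) p1@ESC p2@ESC -> at (0,5): 0 [-], cum=2
Step 5: p0@ESC p1@ESC p2@ESC -> at (0,5): 0 [-], cum=2
Total visits = 2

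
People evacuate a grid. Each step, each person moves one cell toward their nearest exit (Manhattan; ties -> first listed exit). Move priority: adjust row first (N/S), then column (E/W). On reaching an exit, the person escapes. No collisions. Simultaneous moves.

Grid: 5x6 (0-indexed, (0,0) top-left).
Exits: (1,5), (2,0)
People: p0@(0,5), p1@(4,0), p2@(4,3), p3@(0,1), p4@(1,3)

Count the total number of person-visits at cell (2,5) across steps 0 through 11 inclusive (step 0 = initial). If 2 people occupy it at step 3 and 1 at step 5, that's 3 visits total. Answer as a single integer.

Step 0: p0@(0,5) p1@(4,0) p2@(4,3) p3@(0,1) p4@(1,3) -> at (2,5): 0 [-], cum=0
Step 1: p0@ESC p1@(3,0) p2@(3,3) p3@(1,1) p4@(1,4) -> at (2,5): 0 [-], cum=0
Step 2: p0@ESC p1@ESC p2@(2,3) p3@(2,1) p4@ESC -> at (2,5): 0 [-], cum=0
Step 3: p0@ESC p1@ESC p2@(1,3) p3@ESC p4@ESC -> at (2,5): 0 [-], cum=0
Step 4: p0@ESC p1@ESC p2@(1,4) p3@ESC p4@ESC -> at (2,5): 0 [-], cum=0
Step 5: p0@ESC p1@ESC p2@ESC p3@ESC p4@ESC -> at (2,5): 0 [-], cum=0
Total visits = 0

Answer: 0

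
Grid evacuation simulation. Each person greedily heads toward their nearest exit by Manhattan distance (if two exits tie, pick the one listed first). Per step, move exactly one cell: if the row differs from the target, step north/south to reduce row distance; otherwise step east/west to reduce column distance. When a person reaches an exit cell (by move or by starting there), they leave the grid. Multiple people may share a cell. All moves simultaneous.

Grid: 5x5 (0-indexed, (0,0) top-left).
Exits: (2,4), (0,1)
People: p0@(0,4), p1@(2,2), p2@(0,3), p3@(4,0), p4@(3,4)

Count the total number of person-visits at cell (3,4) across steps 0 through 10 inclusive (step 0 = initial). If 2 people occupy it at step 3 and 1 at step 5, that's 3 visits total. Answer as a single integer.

Step 0: p0@(0,4) p1@(2,2) p2@(0,3) p3@(4,0) p4@(3,4) -> at (3,4): 1 [p4], cum=1
Step 1: p0@(1,4) p1@(2,3) p2@(0,2) p3@(3,0) p4@ESC -> at (3,4): 0 [-], cum=1
Step 2: p0@ESC p1@ESC p2@ESC p3@(2,0) p4@ESC -> at (3,4): 0 [-], cum=1
Step 3: p0@ESC p1@ESC p2@ESC p3@(1,0) p4@ESC -> at (3,4): 0 [-], cum=1
Step 4: p0@ESC p1@ESC p2@ESC p3@(0,0) p4@ESC -> at (3,4): 0 [-], cum=1
Step 5: p0@ESC p1@ESC p2@ESC p3@ESC p4@ESC -> at (3,4): 0 [-], cum=1
Total visits = 1

Answer: 1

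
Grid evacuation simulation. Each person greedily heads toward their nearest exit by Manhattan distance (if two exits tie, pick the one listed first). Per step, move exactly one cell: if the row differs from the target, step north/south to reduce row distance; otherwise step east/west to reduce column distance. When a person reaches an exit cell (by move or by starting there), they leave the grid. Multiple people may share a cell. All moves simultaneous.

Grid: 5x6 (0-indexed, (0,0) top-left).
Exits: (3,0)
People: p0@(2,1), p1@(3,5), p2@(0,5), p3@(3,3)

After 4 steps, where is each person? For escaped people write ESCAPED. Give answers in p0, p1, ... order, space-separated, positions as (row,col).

Step 1: p0:(2,1)->(3,1) | p1:(3,5)->(3,4) | p2:(0,5)->(1,5) | p3:(3,3)->(3,2)
Step 2: p0:(3,1)->(3,0)->EXIT | p1:(3,4)->(3,3) | p2:(1,5)->(2,5) | p3:(3,2)->(3,1)
Step 3: p0:escaped | p1:(3,3)->(3,2) | p2:(2,5)->(3,5) | p3:(3,1)->(3,0)->EXIT
Step 4: p0:escaped | p1:(3,2)->(3,1) | p2:(3,5)->(3,4) | p3:escaped

ESCAPED (3,1) (3,4) ESCAPED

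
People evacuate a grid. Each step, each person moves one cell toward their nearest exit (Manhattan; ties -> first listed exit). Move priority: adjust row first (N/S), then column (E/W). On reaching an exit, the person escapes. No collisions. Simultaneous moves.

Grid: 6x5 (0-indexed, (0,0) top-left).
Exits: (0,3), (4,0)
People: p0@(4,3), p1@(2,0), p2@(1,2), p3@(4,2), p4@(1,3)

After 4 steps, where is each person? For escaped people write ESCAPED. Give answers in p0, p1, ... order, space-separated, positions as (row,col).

Step 1: p0:(4,3)->(4,2) | p1:(2,0)->(3,0) | p2:(1,2)->(0,2) | p3:(4,2)->(4,1) | p4:(1,3)->(0,3)->EXIT
Step 2: p0:(4,2)->(4,1) | p1:(3,0)->(4,0)->EXIT | p2:(0,2)->(0,3)->EXIT | p3:(4,1)->(4,0)->EXIT | p4:escaped
Step 3: p0:(4,1)->(4,0)->EXIT | p1:escaped | p2:escaped | p3:escaped | p4:escaped

ESCAPED ESCAPED ESCAPED ESCAPED ESCAPED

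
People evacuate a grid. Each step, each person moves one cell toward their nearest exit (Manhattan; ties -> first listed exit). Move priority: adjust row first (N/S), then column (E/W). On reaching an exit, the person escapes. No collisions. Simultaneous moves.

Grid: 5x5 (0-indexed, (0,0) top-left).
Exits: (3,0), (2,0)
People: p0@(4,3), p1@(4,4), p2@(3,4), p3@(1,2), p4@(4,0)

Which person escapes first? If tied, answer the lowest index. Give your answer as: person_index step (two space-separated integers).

Answer: 4 1

Derivation:
Step 1: p0:(4,3)->(3,3) | p1:(4,4)->(3,4) | p2:(3,4)->(3,3) | p3:(1,2)->(2,2) | p4:(4,0)->(3,0)->EXIT
Step 2: p0:(3,3)->(3,2) | p1:(3,4)->(3,3) | p2:(3,3)->(3,2) | p3:(2,2)->(2,1) | p4:escaped
Step 3: p0:(3,2)->(3,1) | p1:(3,3)->(3,2) | p2:(3,2)->(3,1) | p3:(2,1)->(2,0)->EXIT | p4:escaped
Step 4: p0:(3,1)->(3,0)->EXIT | p1:(3,2)->(3,1) | p2:(3,1)->(3,0)->EXIT | p3:escaped | p4:escaped
Step 5: p0:escaped | p1:(3,1)->(3,0)->EXIT | p2:escaped | p3:escaped | p4:escaped
Exit steps: [4, 5, 4, 3, 1]
First to escape: p4 at step 1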